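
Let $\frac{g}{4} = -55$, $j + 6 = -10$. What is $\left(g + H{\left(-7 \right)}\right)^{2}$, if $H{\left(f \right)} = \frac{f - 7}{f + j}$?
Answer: $\frac{25462116}{529} \approx 48133.0$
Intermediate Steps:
$j = -16$ ($j = -6 - 10 = -16$)
$g = -220$ ($g = 4 \left(-55\right) = -220$)
$H{\left(f \right)} = \frac{-7 + f}{-16 + f}$ ($H{\left(f \right)} = \frac{f - 7}{f - 16} = \frac{-7 + f}{-16 + f}$)
$\left(g + H{\left(-7 \right)}\right)^{2} = \left(-220 + \frac{-7 - 7}{-16 - 7}\right)^{2} = \left(-220 + \frac{1}{-23} \left(-14\right)\right)^{2} = \left(-220 - - \frac{14}{23}\right)^{2} = \left(-220 + \frac{14}{23}\right)^{2} = \left(- \frac{5046}{23}\right)^{2} = \frac{25462116}{529}$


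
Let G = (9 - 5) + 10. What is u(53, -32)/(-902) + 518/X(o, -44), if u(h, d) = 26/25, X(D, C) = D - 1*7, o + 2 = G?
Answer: 1168077/11275 ≈ 103.60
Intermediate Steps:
G = 14 (G = 4 + 10 = 14)
o = 12 (o = -2 + 14 = 12)
X(D, C) = -7 + D (X(D, C) = D - 7 = -7 + D)
u(h, d) = 26/25 (u(h, d) = 26*(1/25) = 26/25)
u(53, -32)/(-902) + 518/X(o, -44) = (26/25)/(-902) + 518/(-7 + 12) = (26/25)*(-1/902) + 518/5 = -13/11275 + 518*(⅕) = -13/11275 + 518/5 = 1168077/11275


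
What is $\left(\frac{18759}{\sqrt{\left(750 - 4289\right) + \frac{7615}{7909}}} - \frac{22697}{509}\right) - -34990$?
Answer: $\frac{17787213}{509} - \frac{18759 i \sqrt{864501154}}{1748896} \approx 34945.0 - 315.38 i$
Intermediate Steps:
$\left(\frac{18759}{\sqrt{\left(750 - 4289\right) + \frac{7615}{7909}}} - \frac{22697}{509}\right) - -34990 = \left(\frac{18759}{\sqrt{\left(750 - 4289\right) + 7615 \cdot \frac{1}{7909}}} - \frac{22697}{509}\right) + 34990 = \left(\frac{18759}{\sqrt{-3539 + \frac{7615}{7909}}} - \frac{22697}{509}\right) + 34990 = \left(\frac{18759}{\sqrt{- \frac{27982336}{7909}}} - \frac{22697}{509}\right) + 34990 = \left(\frac{18759}{\frac{16}{7909} i \sqrt{864501154}} - \frac{22697}{509}\right) + 34990 = \left(18759 \left(- \frac{i \sqrt{864501154}}{1748896}\right) - \frac{22697}{509}\right) + 34990 = \left(- \frac{18759 i \sqrt{864501154}}{1748896} - \frac{22697}{509}\right) + 34990 = \left(- \frac{22697}{509} - \frac{18759 i \sqrt{864501154}}{1748896}\right) + 34990 = \frac{17787213}{509} - \frac{18759 i \sqrt{864501154}}{1748896}$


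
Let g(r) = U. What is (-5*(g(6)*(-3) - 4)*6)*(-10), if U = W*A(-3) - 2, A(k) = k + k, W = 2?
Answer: 11400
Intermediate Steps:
A(k) = 2*k
U = -14 (U = 2*(2*(-3)) - 2 = 2*(-6) - 2 = -12 - 2 = -14)
g(r) = -14
(-5*(g(6)*(-3) - 4)*6)*(-10) = (-5*(-14*(-3) - 4)*6)*(-10) = (-5*(42 - 4)*6)*(-10) = (-5*38*6)*(-10) = -190*6*(-10) = -1140*(-10) = 11400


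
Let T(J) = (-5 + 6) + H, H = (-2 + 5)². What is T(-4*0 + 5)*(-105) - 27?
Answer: -1077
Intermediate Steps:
H = 9 (H = 3² = 9)
T(J) = 10 (T(J) = (-5 + 6) + 9 = 1 + 9 = 10)
T(-4*0 + 5)*(-105) - 27 = 10*(-105) - 27 = -1050 - 27 = -1077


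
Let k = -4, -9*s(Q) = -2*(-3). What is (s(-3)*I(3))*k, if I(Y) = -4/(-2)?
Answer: 16/3 ≈ 5.3333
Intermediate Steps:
I(Y) = 2 (I(Y) = -4*(-1/2) = 2)
s(Q) = -2/3 (s(Q) = -(-2)*(-3)/9 = -1/9*6 = -2/3)
(s(-3)*I(3))*k = -2/3*2*(-4) = -4/3*(-4) = 16/3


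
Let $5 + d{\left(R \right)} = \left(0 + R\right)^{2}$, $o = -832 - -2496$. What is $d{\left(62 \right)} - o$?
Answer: $2175$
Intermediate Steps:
$o = 1664$ ($o = -832 + 2496 = 1664$)
$d{\left(R \right)} = -5 + R^{2}$ ($d{\left(R \right)} = -5 + \left(0 + R\right)^{2} = -5 + R^{2}$)
$d{\left(62 \right)} - o = \left(-5 + 62^{2}\right) - 1664 = \left(-5 + 3844\right) - 1664 = 3839 - 1664 = 2175$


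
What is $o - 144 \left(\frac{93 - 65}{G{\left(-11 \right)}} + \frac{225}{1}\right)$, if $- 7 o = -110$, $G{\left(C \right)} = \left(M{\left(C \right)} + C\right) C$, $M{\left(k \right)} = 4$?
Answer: $- \frac{2497622}{77} \approx -32437.0$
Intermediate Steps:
$G{\left(C \right)} = C \left(4 + C\right)$ ($G{\left(C \right)} = \left(4 + C\right) C = C \left(4 + C\right)$)
$o = \frac{110}{7}$ ($o = \left(- \frac{1}{7}\right) \left(-110\right) = \frac{110}{7} \approx 15.714$)
$o - 144 \left(\frac{93 - 65}{G{\left(-11 \right)}} + \frac{225}{1}\right) = \frac{110}{7} - 144 \left(\frac{93 - 65}{\left(-11\right) \left(4 - 11\right)} + \frac{225}{1}\right) = \frac{110}{7} - 144 \left(\frac{93 - 65}{\left(-11\right) \left(-7\right)} + 225 \cdot 1\right) = \frac{110}{7} - 144 \left(\frac{28}{77} + 225\right) = \frac{110}{7} - 144 \left(28 \cdot \frac{1}{77} + 225\right) = \frac{110}{7} - 144 \left(\frac{4}{11} + 225\right) = \frac{110}{7} - \frac{356976}{11} = - \frac{2497622}{77}$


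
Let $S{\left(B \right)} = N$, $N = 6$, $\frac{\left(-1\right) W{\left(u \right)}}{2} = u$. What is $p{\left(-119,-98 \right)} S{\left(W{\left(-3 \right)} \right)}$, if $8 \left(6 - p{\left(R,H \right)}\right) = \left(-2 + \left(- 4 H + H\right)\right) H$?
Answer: $21498$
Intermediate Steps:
$W{\left(u \right)} = - 2 u$
$S{\left(B \right)} = 6$
$p{\left(R,H \right)} = 6 - \frac{H \left(-2 - 3 H\right)}{8}$ ($p{\left(R,H \right)} = 6 - \frac{\left(-2 + \left(- 4 H + H\right)\right) H}{8} = 6 - \frac{\left(-2 - 3 H\right) H}{8} = 6 - \frac{H \left(-2 - 3 H\right)}{8}$)
$p{\left(-119,-98 \right)} S{\left(W{\left(-3 \right)} \right)} = \left(6 + \frac{1}{4} \left(-98\right) + \frac{3 \left(-98\right)^{2}}{8}\right) 6 = \left(6 - \frac{49}{2} + \frac{3}{8} \cdot 9604\right) 6 = \left(6 - \frac{49}{2} + \frac{7203}{2}\right) 6 = 3583 \cdot 6 = 21498$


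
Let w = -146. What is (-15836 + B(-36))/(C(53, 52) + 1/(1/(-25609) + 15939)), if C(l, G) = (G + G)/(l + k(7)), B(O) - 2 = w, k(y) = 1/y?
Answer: -35683257327000/4370086961 ≈ -8165.3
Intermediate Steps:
B(O) = -144 (B(O) = 2 - 146 = -144)
C(l, G) = 2*G/(⅐ + l) (C(l, G) = (G + G)/(l + 1/7) = (2*G)/(l + ⅐) = (2*G)/(⅐ + l) = 2*G/(⅐ + l))
(-15836 + B(-36))/(C(53, 52) + 1/(1/(-25609) + 15939)) = (-15836 - 144)/(14*52/(1 + 7*53) + 1/(1/(-25609) + 15939)) = -15980/(14*52/(1 + 371) + 1/(-1/25609 + 15939)) = -15980/(14*52/372 + 1/(408181850/25609)) = -15980/(14*52*(1/372) + 25609/408181850) = -15980/(182/93 + 25609/408181850) = -15980/74291478337/37960912050 = -15980*37960912050/74291478337 = -35683257327000/4370086961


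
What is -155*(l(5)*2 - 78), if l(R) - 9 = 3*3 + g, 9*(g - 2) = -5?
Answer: 54560/9 ≈ 6062.2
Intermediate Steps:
g = 13/9 (g = 2 + (⅑)*(-5) = 2 - 5/9 = 13/9 ≈ 1.4444)
l(R) = 175/9 (l(R) = 9 + (3*3 + 13/9) = 9 + (9 + 13/9) = 9 + 94/9 = 175/9)
-155*(l(5)*2 - 78) = -155*((175/9)*2 - 78) = -155*(350/9 - 78) = -155*(-352/9) = 54560/9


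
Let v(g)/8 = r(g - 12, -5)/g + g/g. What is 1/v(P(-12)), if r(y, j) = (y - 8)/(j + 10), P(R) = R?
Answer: 15/184 ≈ 0.081522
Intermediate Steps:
r(y, j) = (-8 + y)/(10 + j)
v(g) = 8 + 8*(-4 + g/5)/g (v(g) = 8*(((-8 + (g - 12))/(10 - 5))/g + g/g) = 8*(((-8 + (-12 + g))/5)/g + 1) = 8*(((-20 + g)/5)/g + 1) = 8*((-4 + g/5)/g + 1) = 8*(1 + (-4 + g/5)/g) = 8 + 8*(-4 + g/5)/g)
1/v(P(-12)) = 1/(48/5 - 32/(-12)) = 1/(48/5 - 32*(-1/12)) = 1/(48/5 + 8/3) = 1/(184/15) = 15/184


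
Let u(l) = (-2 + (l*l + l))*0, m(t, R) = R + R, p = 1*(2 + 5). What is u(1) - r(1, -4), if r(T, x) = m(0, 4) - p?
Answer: -1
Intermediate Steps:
p = 7 (p = 1*7 = 7)
m(t, R) = 2*R
u(l) = 0 (u(l) = (-2 + (l**2 + l))*0 = (-2 + (l + l**2))*0 = (-2 + l + l**2)*0 = 0)
r(T, x) = 1 (r(T, x) = 2*4 - 1*7 = 8 - 7 = 1)
u(1) - r(1, -4) = 0 - 1*1 = 0 - 1 = -1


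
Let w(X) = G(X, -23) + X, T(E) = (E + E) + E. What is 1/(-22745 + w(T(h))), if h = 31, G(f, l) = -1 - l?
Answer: -1/22630 ≈ -4.4189e-5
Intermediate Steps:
T(E) = 3*E (T(E) = 2*E + E = 3*E)
w(X) = 22 + X (w(X) = (-1 - 1*(-23)) + X = (-1 + 23) + X = 22 + X)
1/(-22745 + w(T(h))) = 1/(-22745 + (22 + 3*31)) = 1/(-22745 + (22 + 93)) = 1/(-22745 + 115) = 1/(-22630) = -1/22630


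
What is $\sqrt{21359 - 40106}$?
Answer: $3 i \sqrt{2083} \approx 136.92 i$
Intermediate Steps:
$\sqrt{21359 - 40106} = \sqrt{-18747} = 3 i \sqrt{2083}$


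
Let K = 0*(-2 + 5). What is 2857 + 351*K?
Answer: 2857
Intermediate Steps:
K = 0 (K = 0*3 = 0)
2857 + 351*K = 2857 + 351*0 = 2857 + 0 = 2857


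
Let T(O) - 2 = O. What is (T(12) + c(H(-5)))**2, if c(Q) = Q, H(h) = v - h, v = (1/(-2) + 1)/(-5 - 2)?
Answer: 70225/196 ≈ 358.29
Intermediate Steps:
v = -1/14 (v = (-1/2 + 1)/(-7) = (1/2)*(-1/7) = -1/14 ≈ -0.071429)
T(O) = 2 + O
H(h) = -1/14 - h
(T(12) + c(H(-5)))**2 = ((2 + 12) + (-1/14 - 1*(-5)))**2 = (14 + (-1/14 + 5))**2 = (14 + 69/14)**2 = (265/14)**2 = 70225/196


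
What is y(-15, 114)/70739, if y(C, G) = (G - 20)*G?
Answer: 10716/70739 ≈ 0.15149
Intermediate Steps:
y(C, G) = G*(-20 + G) (y(C, G) = (-20 + G)*G = G*(-20 + G))
y(-15, 114)/70739 = (114*(-20 + 114))/70739 = (114*94)*(1/70739) = 10716*(1/70739) = 10716/70739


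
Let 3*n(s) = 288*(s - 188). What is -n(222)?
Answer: -3264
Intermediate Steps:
n(s) = -18048 + 96*s (n(s) = (288*(s - 188))/3 = (288*(-188 + s))/3 = (-54144 + 288*s)/3 = -18048 + 96*s)
-n(222) = -(-18048 + 96*222) = -(-18048 + 21312) = -1*3264 = -3264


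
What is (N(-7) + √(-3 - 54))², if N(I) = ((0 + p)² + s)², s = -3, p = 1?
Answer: (4 + I*√57)² ≈ -41.0 + 60.399*I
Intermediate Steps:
N(I) = 4 (N(I) = ((0 + 1)² - 3)² = (1² - 3)² = (1 - 3)² = (-2)² = 4)
(N(-7) + √(-3 - 54))² = (4 + √(-3 - 54))² = (4 + √(-57))² = (4 + I*√57)²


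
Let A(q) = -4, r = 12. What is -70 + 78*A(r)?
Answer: -382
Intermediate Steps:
-70 + 78*A(r) = -70 + 78*(-4) = -70 - 312 = -382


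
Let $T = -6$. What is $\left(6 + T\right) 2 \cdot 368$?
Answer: $0$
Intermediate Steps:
$\left(6 + T\right) 2 \cdot 368 = \left(6 - 6\right) 2 \cdot 368 = 0 \cdot 2 \cdot 368 = 0 \cdot 368 = 0$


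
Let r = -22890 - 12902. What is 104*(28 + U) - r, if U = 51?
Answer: 44008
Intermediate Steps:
r = -35792
104*(28 + U) - r = 104*(28 + 51) - 1*(-35792) = 104*79 + 35792 = 8216 + 35792 = 44008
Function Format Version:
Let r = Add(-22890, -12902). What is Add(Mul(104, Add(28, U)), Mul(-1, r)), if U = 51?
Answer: 44008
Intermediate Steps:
r = -35792
Add(Mul(104, Add(28, U)), Mul(-1, r)) = Add(Mul(104, Add(28, 51)), Mul(-1, -35792)) = Add(Mul(104, 79), 35792) = Add(8216, 35792) = 44008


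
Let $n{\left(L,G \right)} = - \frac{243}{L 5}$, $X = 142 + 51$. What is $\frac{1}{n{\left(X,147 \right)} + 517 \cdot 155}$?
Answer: $\frac{965}{77330032} \approx 1.2479 \cdot 10^{-5}$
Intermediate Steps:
$X = 193$
$n{\left(L,G \right)} = - \frac{243}{5 L}$
$\frac{1}{n{\left(X,147 \right)} + 517 \cdot 155} = \frac{1}{- \frac{243}{5 \cdot 193} + 517 \cdot 155} = \frac{1}{\left(- \frac{243}{5}\right) \frac{1}{193} + 80135} = \frac{1}{- \frac{243}{965} + 80135} = \frac{1}{\frac{77330032}{965}} = \frac{965}{77330032}$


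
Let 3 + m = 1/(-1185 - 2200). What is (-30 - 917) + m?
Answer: -3215751/3385 ≈ -950.00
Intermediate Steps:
m = -10156/3385 (m = -3 + 1/(-1185 - 2200) = -3 + 1/(-3385) = -3 - 1/3385 = -10156/3385 ≈ -3.0003)
(-30 - 917) + m = (-30 - 917) - 10156/3385 = -947 - 10156/3385 = -3215751/3385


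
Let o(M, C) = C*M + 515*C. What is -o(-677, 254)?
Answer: 41148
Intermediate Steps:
o(M, C) = 515*C + C*M
-o(-677, 254) = -254*(515 - 677) = -254*(-162) = -1*(-41148) = 41148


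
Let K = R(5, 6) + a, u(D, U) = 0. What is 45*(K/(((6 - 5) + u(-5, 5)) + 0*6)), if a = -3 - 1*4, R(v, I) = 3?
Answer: -180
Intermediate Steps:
a = -7 (a = -3 - 4 = -7)
K = -4 (K = 3 - 7 = -4)
45*(K/(((6 - 5) + u(-5, 5)) + 0*6)) = 45*(-4/(((6 - 5) + 0) + 0*6)) = 45*(-4/((1 + 0) + 0)) = 45*(-4/(1 + 0)) = 45*(-4/1) = 45*(-4*1) = 45*(-4) = -180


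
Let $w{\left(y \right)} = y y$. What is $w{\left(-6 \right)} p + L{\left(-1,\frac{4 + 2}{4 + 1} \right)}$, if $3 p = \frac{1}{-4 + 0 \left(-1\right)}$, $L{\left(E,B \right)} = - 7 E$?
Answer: $4$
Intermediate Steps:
$w{\left(y \right)} = y^{2}$
$p = - \frac{1}{12}$ ($p = \frac{1}{3 \left(-4 + 0 \left(-1\right)\right)} = \frac{1}{3 \left(-4 + 0\right)} = \frac{1}{3 \left(-4\right)} = \frac{1}{3} \left(- \frac{1}{4}\right) = - \frac{1}{12} \approx -0.083333$)
$w{\left(-6 \right)} p + L{\left(-1,\frac{4 + 2}{4 + 1} \right)} = \left(-6\right)^{2} \left(- \frac{1}{12}\right) - -7 = 36 \left(- \frac{1}{12}\right) + 7 = -3 + 7 = 4$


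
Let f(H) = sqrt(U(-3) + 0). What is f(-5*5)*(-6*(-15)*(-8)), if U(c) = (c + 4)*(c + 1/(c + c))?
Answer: -120*I*sqrt(114) ≈ -1281.3*I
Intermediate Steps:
U(c) = (4 + c)*(c + 1/(2*c))
f(H) = I*sqrt(114)/6 (f(H) = sqrt((1/2 + (-3)**2 + 2/(-3) + 4*(-3)) + 0) = sqrt((1/2 + 9 + 2*(-1/3) - 12) + 0) = sqrt((1/2 + 9 - 2/3 - 12) + 0) = sqrt(-19/6 + 0) = sqrt(-19/6) = I*sqrt(114)/6)
f(-5*5)*(-6*(-15)*(-8)) = (I*sqrt(114)/6)*(-6*(-15)*(-8)) = (I*sqrt(114)/6)*(90*(-8)) = (I*sqrt(114)/6)*(-720) = -120*I*sqrt(114)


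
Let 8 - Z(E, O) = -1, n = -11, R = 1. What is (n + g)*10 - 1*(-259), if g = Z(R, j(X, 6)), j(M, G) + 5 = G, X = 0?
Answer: 239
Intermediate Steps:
j(M, G) = -5 + G
Z(E, O) = 9 (Z(E, O) = 8 - 1*(-1) = 8 + 1 = 9)
g = 9
(n + g)*10 - 1*(-259) = (-11 + 9)*10 - 1*(-259) = -2*10 + 259 = -20 + 259 = 239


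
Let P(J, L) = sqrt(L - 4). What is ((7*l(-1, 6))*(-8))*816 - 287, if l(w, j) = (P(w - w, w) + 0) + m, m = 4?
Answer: -183071 - 45696*I*sqrt(5) ≈ -1.8307e+5 - 1.0218e+5*I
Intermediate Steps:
P(J, L) = sqrt(-4 + L)
l(w, j) = 4 + sqrt(-4 + w) (l(w, j) = (sqrt(-4 + w) + 0) + 4 = sqrt(-4 + w) + 4 = 4 + sqrt(-4 + w))
((7*l(-1, 6))*(-8))*816 - 287 = ((7*(4 + sqrt(-4 - 1)))*(-8))*816 - 287 = ((7*(4 + sqrt(-5)))*(-8))*816 - 287 = ((7*(4 + I*sqrt(5)))*(-8))*816 - 287 = ((28 + 7*I*sqrt(5))*(-8))*816 - 287 = (-224 - 56*I*sqrt(5))*816 - 287 = (-182784 - 45696*I*sqrt(5)) - 287 = -183071 - 45696*I*sqrt(5)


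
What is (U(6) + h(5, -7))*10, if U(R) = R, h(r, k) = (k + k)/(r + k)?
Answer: 130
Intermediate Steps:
h(r, k) = 2*k/(k + r) (h(r, k) = (2*k)/(k + r) = 2*k/(k + r))
(U(6) + h(5, -7))*10 = (6 + 2*(-7)/(-7 + 5))*10 = (6 + 2*(-7)/(-2))*10 = (6 + 2*(-7)*(-1/2))*10 = (6 + 7)*10 = 13*10 = 130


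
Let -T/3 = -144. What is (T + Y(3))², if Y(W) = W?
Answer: 189225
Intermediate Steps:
T = 432 (T = -3*(-144) = 432)
(T + Y(3))² = (432 + 3)² = 435² = 189225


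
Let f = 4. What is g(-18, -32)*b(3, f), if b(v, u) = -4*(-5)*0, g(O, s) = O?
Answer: 0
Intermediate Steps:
b(v, u) = 0 (b(v, u) = 20*0 = 0)
g(-18, -32)*b(3, f) = -18*0 = 0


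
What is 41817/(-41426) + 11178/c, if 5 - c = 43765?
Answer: -573242937/453200440 ≈ -1.2649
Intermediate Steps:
c = -43760 (c = 5 - 1*43765 = 5 - 43765 = -43760)
41817/(-41426) + 11178/c = 41817/(-41426) + 11178/(-43760) = 41817*(-1/41426) + 11178*(-1/43760) = -41817/41426 - 5589/21880 = -573242937/453200440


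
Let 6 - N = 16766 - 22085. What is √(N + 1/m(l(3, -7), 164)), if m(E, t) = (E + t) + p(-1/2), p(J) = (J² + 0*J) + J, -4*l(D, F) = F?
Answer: √583412987/331 ≈ 72.973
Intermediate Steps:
l(D, F) = -F/4
p(J) = J + J² (p(J) = (J² + 0) + J = J² + J = J + J²)
m(E, t) = -¼ + E + t (m(E, t) = (E + t) + (-1/2)*(1 - 1/2) = (E + t) + (-1*½)*(1 - 1*½) = (E + t) - (1 - ½)/2 = (E + t) - ½*½ = (E + t) - ¼ = -¼ + E + t)
N = 5325 (N = 6 - (16766 - 22085) = 6 - 1*(-5319) = 6 + 5319 = 5325)
√(N + 1/m(l(3, -7), 164)) = √(5325 + 1/(-¼ - ¼*(-7) + 164)) = √(5325 + 1/(-¼ + 7/4 + 164)) = √(5325 + 1/(331/2)) = √(5325 + 2/331) = √(1762577/331) = √583412987/331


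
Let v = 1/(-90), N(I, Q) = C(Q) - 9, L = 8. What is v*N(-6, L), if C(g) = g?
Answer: 1/90 ≈ 0.011111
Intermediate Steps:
N(I, Q) = -9 + Q (N(I, Q) = Q - 9 = -9 + Q)
v = -1/90 ≈ -0.011111
v*N(-6, L) = -(-9 + 8)/90 = -1/90*(-1) = 1/90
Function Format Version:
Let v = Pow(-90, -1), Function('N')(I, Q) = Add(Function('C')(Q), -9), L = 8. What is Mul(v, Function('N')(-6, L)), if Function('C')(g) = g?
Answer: Rational(1, 90) ≈ 0.011111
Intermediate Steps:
Function('N')(I, Q) = Add(-9, Q) (Function('N')(I, Q) = Add(Q, -9) = Add(-9, Q))
v = Rational(-1, 90) ≈ -0.011111
Mul(v, Function('N')(-6, L)) = Mul(Rational(-1, 90), Add(-9, 8)) = Mul(Rational(-1, 90), -1) = Rational(1, 90)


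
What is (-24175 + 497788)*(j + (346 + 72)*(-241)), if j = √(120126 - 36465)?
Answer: -47710826394 + 473613*√83661 ≈ -4.7574e+10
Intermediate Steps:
j = √83661 ≈ 289.24
(-24175 + 497788)*(j + (346 + 72)*(-241)) = (-24175 + 497788)*(√83661 + (346 + 72)*(-241)) = 473613*(√83661 + 418*(-241)) = 473613*(√83661 - 100738) = 473613*(-100738 + √83661) = -47710826394 + 473613*√83661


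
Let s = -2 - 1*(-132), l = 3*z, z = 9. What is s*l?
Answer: 3510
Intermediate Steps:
l = 27 (l = 3*9 = 27)
s = 130 (s = -2 + 132 = 130)
s*l = 130*27 = 3510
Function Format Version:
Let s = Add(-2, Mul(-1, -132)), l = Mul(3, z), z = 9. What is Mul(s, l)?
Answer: 3510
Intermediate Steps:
l = 27 (l = Mul(3, 9) = 27)
s = 130 (s = Add(-2, 132) = 130)
Mul(s, l) = Mul(130, 27) = 3510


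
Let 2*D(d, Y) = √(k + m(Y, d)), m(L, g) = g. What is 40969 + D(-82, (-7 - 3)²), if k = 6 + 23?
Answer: 40969 + I*√53/2 ≈ 40969.0 + 3.6401*I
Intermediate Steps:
k = 29
D(d, Y) = √(29 + d)/2
40969 + D(-82, (-7 - 3)²) = 40969 + √(29 - 82)/2 = 40969 + √(-53)/2 = 40969 + (I*√53)/2 = 40969 + I*√53/2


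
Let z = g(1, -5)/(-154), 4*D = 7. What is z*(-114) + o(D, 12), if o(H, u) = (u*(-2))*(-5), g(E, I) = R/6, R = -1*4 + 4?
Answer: 120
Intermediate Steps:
D = 7/4 (D = (1/4)*7 = 7/4 ≈ 1.7500)
R = 0 (R = -4 + 4 = 0)
g(E, I) = 0 (g(E, I) = 0/6 = 0*(1/6) = 0)
z = 0 (z = 0/(-154) = 0*(-1/154) = 0)
o(H, u) = 10*u (o(H, u) = -2*u*(-5) = 10*u)
z*(-114) + o(D, 12) = 0*(-114) + 10*12 = 0 + 120 = 120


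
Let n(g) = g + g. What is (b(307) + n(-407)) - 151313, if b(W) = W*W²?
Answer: 28782316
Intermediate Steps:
n(g) = 2*g
b(W) = W³
(b(307) + n(-407)) - 151313 = (307³ + 2*(-407)) - 151313 = (28934443 - 814) - 151313 = 28933629 - 151313 = 28782316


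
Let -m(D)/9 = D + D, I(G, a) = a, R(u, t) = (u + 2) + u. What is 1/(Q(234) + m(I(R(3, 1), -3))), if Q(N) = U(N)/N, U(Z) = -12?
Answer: 39/2104 ≈ 0.018536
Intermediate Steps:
Q(N) = -12/N
R(u, t) = 2 + 2*u (R(u, t) = (2 + u) + u = 2 + 2*u)
m(D) = -18*D (m(D) = -9*(D + D) = -18*D)
1/(Q(234) + m(I(R(3, 1), -3))) = 1/(-12/234 - 18*(-3)) = 1/(-12*1/234 + 54) = 1/(-2/39 + 54) = 1/(2104/39) = 39/2104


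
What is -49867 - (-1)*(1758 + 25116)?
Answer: -22993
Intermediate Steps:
-49867 - (-1)*(1758 + 25116) = -49867 - (-1)*26874 = -49867 - 1*(-26874) = -49867 + 26874 = -22993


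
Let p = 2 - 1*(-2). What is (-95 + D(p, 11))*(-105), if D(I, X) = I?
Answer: 9555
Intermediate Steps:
p = 4 (p = 2 + 2 = 4)
(-95 + D(p, 11))*(-105) = (-95 + 4)*(-105) = -91*(-105) = 9555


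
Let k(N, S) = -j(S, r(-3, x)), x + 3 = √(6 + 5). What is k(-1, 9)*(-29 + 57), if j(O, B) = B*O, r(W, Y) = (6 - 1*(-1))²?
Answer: -12348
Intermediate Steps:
x = -3 + √11 (x = -3 + √(6 + 5) = -3 + √11 ≈ 0.31662)
r(W, Y) = 49 (r(W, Y) = (6 + 1)² = 7² = 49)
k(N, S) = -49*S
k(-1, 9)*(-29 + 57) = (-49*9)*(-29 + 57) = -441*28 = -12348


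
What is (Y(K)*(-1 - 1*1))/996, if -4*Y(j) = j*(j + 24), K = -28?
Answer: 14/249 ≈ 0.056225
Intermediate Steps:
Y(j) = -j*(24 + j)/4 (Y(j) = -j*(j + 24)/4 = -j*(24 + j)/4)
(Y(K)*(-1 - 1*1))/996 = ((-¼*(-28)*(24 - 28))*(-1 - 1*1))/996 = ((-¼*(-28)*(-4))*(-1 - 1))*(1/996) = -28*(-2)*(1/996) = 56*(1/996) = 14/249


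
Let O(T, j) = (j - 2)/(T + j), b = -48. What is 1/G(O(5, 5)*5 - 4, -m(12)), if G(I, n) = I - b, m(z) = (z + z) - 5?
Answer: 2/91 ≈ 0.021978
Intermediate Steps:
O(T, j) = (-2 + j)/(T + j)
m(z) = -5 + 2*z (m(z) = 2*z - 5 = -5 + 2*z)
G(I, n) = 48 + I (G(I, n) = I - 1*(-48) = I + 48 = 48 + I)
1/G(O(5, 5)*5 - 4, -m(12)) = 1/(48 + (((-2 + 5)/(5 + 5))*5 - 4)) = 1/(48 + ((3/10)*5 - 4)) = 1/(48 + (3/2 - 4)) = 1/(48 - 5/2) = 1/(91/2) = 2/91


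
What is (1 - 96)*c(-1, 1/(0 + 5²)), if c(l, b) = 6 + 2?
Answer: -760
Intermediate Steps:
c(l, b) = 8
(1 - 96)*c(-1, 1/(0 + 5²)) = (1 - 96)*8 = -95*8 = -760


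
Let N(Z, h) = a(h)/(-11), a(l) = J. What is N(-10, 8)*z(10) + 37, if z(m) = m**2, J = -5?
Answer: 907/11 ≈ 82.455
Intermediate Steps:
a(l) = -5
N(Z, h) = 5/11 (N(Z, h) = -5/(-11) = -5*(-1/11) = 5/11)
N(-10, 8)*z(10) + 37 = (5/11)*10**2 + 37 = (5/11)*100 + 37 = 500/11 + 37 = 907/11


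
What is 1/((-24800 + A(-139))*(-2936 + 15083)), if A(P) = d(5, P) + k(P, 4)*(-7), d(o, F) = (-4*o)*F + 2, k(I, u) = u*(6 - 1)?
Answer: -1/269153226 ≈ -3.7154e-9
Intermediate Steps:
k(I, u) = 5*u (k(I, u) = u*5 = 5*u)
d(o, F) = 2 - 4*F*o (d(o, F) = -4*F*o + 2 = 2 - 4*F*o)
A(P) = -138 - 20*P (A(P) = (2 - 4*P*5) + (5*4)*(-7) = (2 - 20*P) + 20*(-7) = (2 - 20*P) - 140 = -138 - 20*P)
1/((-24800 + A(-139))*(-2936 + 15083)) = 1/((-24800 + (-138 - 20*(-139)))*(-2936 + 15083)) = 1/((-24800 + (-138 + 2780))*12147) = 1/((-24800 + 2642)*12147) = 1/(-22158*12147) = 1/(-269153226) = -1/269153226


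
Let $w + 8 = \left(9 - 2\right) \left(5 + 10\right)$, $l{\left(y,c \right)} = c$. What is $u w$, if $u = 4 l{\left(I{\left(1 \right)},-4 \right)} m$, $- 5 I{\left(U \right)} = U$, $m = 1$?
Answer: $-1552$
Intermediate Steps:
$I{\left(U \right)} = - \frac{U}{5}$
$u = -16$ ($u = 4 \left(-4\right) 1 = \left(-16\right) 1 = -16$)
$w = 97$ ($w = -8 + \left(9 - 2\right) \left(5 + 10\right) = -8 + 7 \cdot 15 = -8 + 105 = 97$)
$u w = \left(-16\right) 97 = -1552$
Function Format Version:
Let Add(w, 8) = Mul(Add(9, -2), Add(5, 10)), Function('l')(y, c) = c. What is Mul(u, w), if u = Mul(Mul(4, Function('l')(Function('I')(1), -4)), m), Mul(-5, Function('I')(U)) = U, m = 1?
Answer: -1552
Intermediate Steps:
Function('I')(U) = Mul(Rational(-1, 5), U)
u = -16 (u = Mul(Mul(4, -4), 1) = Mul(-16, 1) = -16)
w = 97 (w = Add(-8, Mul(Add(9, -2), Add(5, 10))) = Add(-8, Mul(7, 15)) = Add(-8, 105) = 97)
Mul(u, w) = Mul(-16, 97) = -1552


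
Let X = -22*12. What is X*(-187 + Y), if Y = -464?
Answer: 171864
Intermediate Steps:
X = -264
X*(-187 + Y) = -264*(-187 - 464) = -264*(-651) = 171864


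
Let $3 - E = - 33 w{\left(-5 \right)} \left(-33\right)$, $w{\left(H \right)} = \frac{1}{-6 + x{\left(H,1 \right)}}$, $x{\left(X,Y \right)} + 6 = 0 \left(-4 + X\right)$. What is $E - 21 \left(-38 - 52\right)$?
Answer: $\frac{7935}{4} \approx 1983.8$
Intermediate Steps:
$x{\left(X,Y \right)} = -6$ ($x{\left(X,Y \right)} = -6 + 0 \left(-4 + X\right) = -6 + 0 = -6$)
$w{\left(H \right)} = - \frac{1}{12}$ ($w{\left(H \right)} = \frac{1}{-6 - 6} = \frac{1}{-12} = - \frac{1}{12}$)
$E = \frac{375}{4}$ ($E = 3 - \left(-33\right) \left(- \frac{1}{12}\right) \left(-33\right) = 3 - \frac{11}{4} \left(-33\right) = 3 - - \frac{363}{4} = 3 + \frac{363}{4} = \frac{375}{4} \approx 93.75$)
$E - 21 \left(-38 - 52\right) = \frac{375}{4} - 21 \left(-38 - 52\right) = \frac{375}{4} - 21 \left(-90\right) = \frac{375}{4} - -1890 = \frac{375}{4} + 1890 = \frac{7935}{4}$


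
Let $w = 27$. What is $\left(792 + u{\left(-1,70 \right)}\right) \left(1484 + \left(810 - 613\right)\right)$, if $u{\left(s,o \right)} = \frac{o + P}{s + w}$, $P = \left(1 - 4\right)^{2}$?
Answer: $\frac{34747951}{26} \approx 1.3365 \cdot 10^{6}$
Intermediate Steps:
$P = 9$ ($P = \left(-3\right)^{2} = 9$)
$u{\left(s,o \right)} = \frac{9 + o}{27 + s}$ ($u{\left(s,o \right)} = \frac{o + 9}{s + 27} = \frac{9 + o}{27 + s}$)
$\left(792 + u{\left(-1,70 \right)}\right) \left(1484 + \left(810 - 613\right)\right) = \left(792 + \frac{9 + 70}{27 - 1}\right) \left(1484 + \left(810 - 613\right)\right) = \left(792 + \frac{1}{26} \cdot 79\right) \left(1484 + 197\right) = \left(792 + \frac{1}{26} \cdot 79\right) 1681 = \left(792 + \frac{79}{26}\right) 1681 = \frac{20671}{26} \cdot 1681 = \frac{34747951}{26}$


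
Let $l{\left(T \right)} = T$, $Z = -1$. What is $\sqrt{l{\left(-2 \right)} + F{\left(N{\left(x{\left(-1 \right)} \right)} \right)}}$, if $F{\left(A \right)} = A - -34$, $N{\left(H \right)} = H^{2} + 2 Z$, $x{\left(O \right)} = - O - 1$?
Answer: $\sqrt{30} \approx 5.4772$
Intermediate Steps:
$x{\left(O \right)} = -1 - O$
$N{\left(H \right)} = -2 + H^{2}$ ($N{\left(H \right)} = H^{2} + 2 \left(-1\right) = H^{2} - 2 = -2 + H^{2}$)
$F{\left(A \right)} = 34 + A$ ($F{\left(A \right)} = A + 34 = 34 + A$)
$\sqrt{l{\left(-2 \right)} + F{\left(N{\left(x{\left(-1 \right)} \right)} \right)}} = \sqrt{-2 + \left(34 - \left(2 - \left(-1 - -1\right)^{2}\right)\right)} = \sqrt{-2 + \left(34 - \left(2 - \left(-1 + 1\right)^{2}\right)\right)} = \sqrt{-2 + \left(34 - \left(2 - 0^{2}\right)\right)} = \sqrt{-2 + \left(34 + \left(-2 + 0\right)\right)} = \sqrt{-2 + \left(34 - 2\right)} = \sqrt{-2 + 32} = \sqrt{30}$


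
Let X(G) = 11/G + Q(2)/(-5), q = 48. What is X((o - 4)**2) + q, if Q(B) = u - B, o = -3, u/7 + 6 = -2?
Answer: 14657/245 ≈ 59.824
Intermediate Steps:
u = -56 (u = -42 + 7*(-2) = -42 - 14 = -56)
Q(B) = -56 - B
X(G) = 58/5 + 11/G (X(G) = 11/G + (-56 - 1*2)/(-5) = 11/G + (-56 - 2)*(-1/5) = 11/G - 58*(-1/5) = 11/G + 58/5 = 58/5 + 11/G)
X((o - 4)**2) + q = (58/5 + 11/((-3 - 4)**2)) + 48 = (58/5 + 11/((-7)**2)) + 48 = (58/5 + 11/49) + 48 = 2897/245 + 48 = 14657/245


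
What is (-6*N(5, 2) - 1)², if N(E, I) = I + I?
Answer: 625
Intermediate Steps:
N(E, I) = 2*I
(-6*N(5, 2) - 1)² = (-12*2 - 1)² = (-6*4 - 1)² = (-24 - 1)² = (-25)² = 625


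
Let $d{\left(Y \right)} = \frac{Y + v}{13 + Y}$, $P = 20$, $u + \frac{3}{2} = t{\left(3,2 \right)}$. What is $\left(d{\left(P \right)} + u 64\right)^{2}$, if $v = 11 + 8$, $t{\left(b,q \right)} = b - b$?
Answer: $\frac{1087849}{121} \approx 8990.5$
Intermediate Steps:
$t{\left(b,q \right)} = 0$
$u = - \frac{3}{2}$ ($u = - \frac{3}{2} + 0 = - \frac{3}{2} \approx -1.5$)
$v = 19$
$d{\left(Y \right)} = \frac{19 + Y}{13 + Y}$ ($d{\left(Y \right)} = \frac{Y + 19}{13 + Y} = \frac{19 + Y}{13 + Y}$)
$\left(d{\left(P \right)} + u 64\right)^{2} = \left(\frac{19 + 20}{13 + 20} - 96\right)^{2} = \left(\frac{1}{33} \cdot 39 - 96\right)^{2} = \left(\frac{13}{11} - 96\right)^{2} = \left(- \frac{1043}{11}\right)^{2} = \frac{1087849}{121}$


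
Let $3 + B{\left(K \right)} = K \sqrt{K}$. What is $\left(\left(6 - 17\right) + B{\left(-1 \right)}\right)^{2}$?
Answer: $\left(14 + i\right)^{2} \approx 195.0 + 28.0 i$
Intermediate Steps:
$B{\left(K \right)} = -3 + K^{\frac{3}{2}}$ ($B{\left(K \right)} = -3 + K \sqrt{K} = -3 + K^{\frac{3}{2}}$)
$\left(\left(6 - 17\right) + B{\left(-1 \right)}\right)^{2} = \left(\left(6 - 17\right) - \left(3 - \left(-1\right)^{\frac{3}{2}}\right)\right)^{2} = \left(-11 - \left(3 + i\right)\right)^{2} = \left(-14 - i\right)^{2}$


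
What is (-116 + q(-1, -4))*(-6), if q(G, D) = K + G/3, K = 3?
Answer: 680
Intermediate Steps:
q(G, D) = 3 + G/3
(-116 + q(-1, -4))*(-6) = (-116 + (3 + (1/3)*(-1)))*(-6) = (-116 + (3 - 1/3))*(-6) = (-116 + 8/3)*(-6) = -340/3*(-6) = 680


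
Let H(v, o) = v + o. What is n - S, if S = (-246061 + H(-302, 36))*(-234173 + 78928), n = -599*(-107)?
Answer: -38240971022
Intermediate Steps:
H(v, o) = o + v
n = 64093
S = 38241035115 (S = (-246061 + (36 - 302))*(-234173 + 78928) = (-246061 - 266)*(-155245) = -246327*(-155245) = 38241035115)
n - S = 64093 - 1*38241035115 = 64093 - 38241035115 = -38240971022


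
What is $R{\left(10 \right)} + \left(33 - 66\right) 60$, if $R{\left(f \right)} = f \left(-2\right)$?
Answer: $-2000$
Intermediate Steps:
$R{\left(f \right)} = - 2 f$
$R{\left(10 \right)} + \left(33 - 66\right) 60 = \left(-2\right) 10 + \left(33 - 66\right) 60 = -20 + \left(33 - 66\right) 60 = -20 - 1980 = -2000$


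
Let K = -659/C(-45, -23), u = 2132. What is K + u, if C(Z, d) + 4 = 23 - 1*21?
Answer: 4923/2 ≈ 2461.5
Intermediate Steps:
C(Z, d) = -2 (C(Z, d) = -4 + (23 - 1*21) = -4 + (23 - 21) = -4 + 2 = -2)
K = 659/2 (K = -659/(-2) = -659*(-½) = 659/2 ≈ 329.50)
K + u = 659/2 + 2132 = 4923/2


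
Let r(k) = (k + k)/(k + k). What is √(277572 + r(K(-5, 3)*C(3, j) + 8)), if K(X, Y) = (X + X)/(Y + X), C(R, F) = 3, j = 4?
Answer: √277573 ≈ 526.85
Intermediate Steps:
K(X, Y) = 2*X/(X + Y) (K(X, Y) = (2*X)/(X + Y) = 2*X/(X + Y))
r(k) = 1 (r(k) = (2*k)/((2*k)) = (2*k)*(1/(2*k)) = 1)
√(277572 + r(K(-5, 3)*C(3, j) + 8)) = √(277572 + 1) = √277573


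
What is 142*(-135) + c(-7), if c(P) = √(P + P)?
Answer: -19170 + I*√14 ≈ -19170.0 + 3.7417*I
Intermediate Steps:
c(P) = √2*√P (c(P) = √(2*P) = √2*√P)
142*(-135) + c(-7) = 142*(-135) + √2*√(-7) = -19170 + √2*(I*√7) = -19170 + I*√14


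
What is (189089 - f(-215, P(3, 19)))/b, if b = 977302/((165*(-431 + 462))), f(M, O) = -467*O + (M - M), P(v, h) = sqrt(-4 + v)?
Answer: 967190235/977302 + 2388705*I/977302 ≈ 989.65 + 2.4442*I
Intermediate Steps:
f(M, O) = -467*O (f(M, O) = -467*O + 0 = -467*O)
b = 977302/5115 (b = 977302/((165*31)) = 977302/5115 ≈ 191.07)
(189089 - f(-215, P(3, 19)))/b = (189089 - (-467)*sqrt(-4 + 3))/(977302/5115) = (189089 - (-467)*sqrt(-1))*(5115/977302) = (189089 - (-467)*I)*(5115/977302) = (189089 + 467*I)*(5115/977302) = 967190235/977302 + 2388705*I/977302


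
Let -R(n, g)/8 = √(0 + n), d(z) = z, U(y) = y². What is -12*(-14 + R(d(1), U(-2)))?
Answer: 264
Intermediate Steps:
R(n, g) = -8*√n (R(n, g) = -8*√(0 + n) = -8*√n)
-12*(-14 + R(d(1), U(-2))) = -12*(-14 - 8*√1) = -12*(-14 - 8*1) = -12*(-14 - 8) = -12*(-22) = 264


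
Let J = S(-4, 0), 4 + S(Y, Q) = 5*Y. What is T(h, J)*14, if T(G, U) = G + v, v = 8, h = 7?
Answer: 210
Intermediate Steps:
S(Y, Q) = -4 + 5*Y
J = -24 (J = -4 + 5*(-4) = -4 - 20 = -24)
T(G, U) = 8 + G (T(G, U) = G + 8 = 8 + G)
T(h, J)*14 = (8 + 7)*14 = 15*14 = 210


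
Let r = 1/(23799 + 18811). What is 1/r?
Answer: 42610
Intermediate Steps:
r = 1/42610 ≈ 2.3469e-5
1/r = 1/(1/42610) = 42610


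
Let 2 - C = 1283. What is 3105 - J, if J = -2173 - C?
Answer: 3997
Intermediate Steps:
C = -1281 (C = 2 - 1*1283 = 2 - 1283 = -1281)
J = -892 (J = -2173 - 1*(-1281) = -2173 + 1281 = -892)
3105 - J = 3105 - 1*(-892) = 3105 + 892 = 3997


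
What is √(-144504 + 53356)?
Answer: 2*I*√22787 ≈ 301.91*I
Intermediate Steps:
√(-144504 + 53356) = √(-91148) = 2*I*√22787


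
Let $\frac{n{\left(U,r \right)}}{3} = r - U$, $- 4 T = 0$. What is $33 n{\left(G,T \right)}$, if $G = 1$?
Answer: $-99$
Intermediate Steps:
$T = 0$ ($T = \left(- \frac{1}{4}\right) 0 = 0$)
$n{\left(U,r \right)} = - 3 U + 3 r$ ($n{\left(U,r \right)} = 3 \left(r - U\right) = - 3 U + 3 r$)
$33 n{\left(G,T \right)} = 33 \left(\left(-3\right) 1 + 3 \cdot 0\right) = 33 \left(-3 + 0\right) = 33 \left(-3\right) = -99$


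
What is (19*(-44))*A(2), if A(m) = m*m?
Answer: -3344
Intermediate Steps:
A(m) = m²
(19*(-44))*A(2) = (19*(-44))*2² = -836*4 = -3344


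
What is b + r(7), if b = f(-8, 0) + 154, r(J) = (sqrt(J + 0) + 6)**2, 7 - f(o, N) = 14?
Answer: 190 + 12*sqrt(7) ≈ 221.75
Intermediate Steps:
f(o, N) = -7 (f(o, N) = 7 - 1*14 = 7 - 14 = -7)
r(J) = (6 + sqrt(J))**2 (r(J) = (sqrt(J) + 6)**2 = (6 + sqrt(J))**2)
b = 147 (b = -7 + 154 = 147)
b + r(7) = 147 + (6 + sqrt(7))**2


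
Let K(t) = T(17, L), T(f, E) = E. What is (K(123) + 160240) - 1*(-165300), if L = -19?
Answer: 325521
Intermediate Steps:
K(t) = -19
(K(123) + 160240) - 1*(-165300) = (-19 + 160240) - 1*(-165300) = 160221 + 165300 = 325521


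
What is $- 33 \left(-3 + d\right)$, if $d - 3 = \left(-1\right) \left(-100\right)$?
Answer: $-3300$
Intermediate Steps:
$d = 103$ ($d = 3 - -100 = 3 + 100 = 103$)
$- 33 \left(-3 + d\right) = - 33 \left(-3 + 103\right) = \left(-33\right) 100 = -3300$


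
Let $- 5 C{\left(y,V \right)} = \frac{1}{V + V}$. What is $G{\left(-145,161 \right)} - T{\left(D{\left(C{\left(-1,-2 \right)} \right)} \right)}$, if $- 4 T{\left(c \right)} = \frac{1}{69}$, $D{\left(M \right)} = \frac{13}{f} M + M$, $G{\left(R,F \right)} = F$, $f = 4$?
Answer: $\frac{44437}{276} \approx 161.0$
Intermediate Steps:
$C{\left(y,V \right)} = - \frac{1}{10 V}$ ($C{\left(y,V \right)} = - \frac{1}{5 \left(V + V\right)} = - \frac{1}{5 \cdot 2 V} = - \frac{\frac{1}{2} \frac{1}{V}}{5} = - \frac{1}{10 V}$)
$D{\left(M \right)} = \frac{17 M}{4}$ ($D{\left(M \right)} = \frac{13}{4} M + M = 13 \cdot \frac{1}{4} M + M = \frac{13 M}{4} + M = \frac{17 M}{4}$)
$T{\left(c \right)} = - \frac{1}{276}$ ($T{\left(c \right)} = - \frac{1}{4 \cdot 69} = \left(- \frac{1}{4}\right) \frac{1}{69} = - \frac{1}{276}$)
$G{\left(-145,161 \right)} - T{\left(D{\left(C{\left(-1,-2 \right)} \right)} \right)} = 161 - - \frac{1}{276} = 161 + \frac{1}{276} = \frac{44437}{276}$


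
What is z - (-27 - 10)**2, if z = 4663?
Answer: 3294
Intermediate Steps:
z - (-27 - 10)**2 = 4663 - (-27 - 10)**2 = 4663 - 1*(-37)**2 = 4663 - 1*1369 = 4663 - 1369 = 3294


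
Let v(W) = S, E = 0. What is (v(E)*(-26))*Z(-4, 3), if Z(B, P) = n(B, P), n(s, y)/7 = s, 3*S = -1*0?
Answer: 0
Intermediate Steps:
S = 0 (S = (-1*0)/3 = (1/3)*0 = 0)
n(s, y) = 7*s
v(W) = 0
Z(B, P) = 7*B
(v(E)*(-26))*Z(-4, 3) = (0*(-26))*(7*(-4)) = 0*(-28) = 0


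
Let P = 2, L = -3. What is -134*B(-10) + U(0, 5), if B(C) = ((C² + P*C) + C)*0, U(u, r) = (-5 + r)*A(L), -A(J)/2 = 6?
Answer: 0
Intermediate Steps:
A(J) = -12 (A(J) = -2*6 = -12)
U(u, r) = 60 - 12*r (U(u, r) = (-5 + r)*(-12) = 60 - 12*r)
B(C) = 0 (B(C) = ((C² + 2*C) + C)*0 = (C² + 3*C)*0 = 0)
-134*B(-10) + U(0, 5) = -134*0 + (60 - 12*5) = 0 + (60 - 60) = 0 + 0 = 0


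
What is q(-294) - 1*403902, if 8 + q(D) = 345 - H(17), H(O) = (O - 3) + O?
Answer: -403596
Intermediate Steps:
H(O) = -3 + 2*O (H(O) = (-3 + O) + O = -3 + 2*O)
q(D) = 306 (q(D) = -8 + (345 - (-3 + 2*17)) = -8 + (345 - (-3 + 34)) = -8 + (345 - 1*31) = -8 + (345 - 31) = -8 + 314 = 306)
q(-294) - 1*403902 = 306 - 1*403902 = 306 - 403902 = -403596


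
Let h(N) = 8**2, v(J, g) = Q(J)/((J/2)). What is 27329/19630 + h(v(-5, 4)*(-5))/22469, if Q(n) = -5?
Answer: 615311621/441066470 ≈ 1.3951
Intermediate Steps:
v(J, g) = -10/J (v(J, g) = -5*2/J = -10/J)
h(N) = 64
27329/19630 + h(v(-5, 4)*(-5))/22469 = 27329/19630 + 64/22469 = 615311621/441066470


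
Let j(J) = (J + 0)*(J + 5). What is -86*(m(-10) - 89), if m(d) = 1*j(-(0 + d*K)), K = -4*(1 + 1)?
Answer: -508346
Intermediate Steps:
K = -8 (K = -4*2 = -8)
j(J) = J*(5 + J)
m(d) = 8*d*(5 + 8*d) (m(d) = 1*((-(0 + d*(-8)))*(5 - (0 + d*(-8)))) = 1*((-(0 - 8*d))*(5 - (0 - 8*d))) = 1*((-(-8)*d)*(5 - (-8)*d)) = 1*((8*d)*(5 + 8*d)) = 1*(8*d*(5 + 8*d)) = 8*d*(5 + 8*d))
-86*(m(-10) - 89) = -86*(8*(-10)*(5 + 8*(-10)) - 89) = -86*(8*(-10)*(5 - 80) - 89) = -86*(8*(-10)*(-75) - 89) = -86*(6000 - 89) = -86*5911 = -508346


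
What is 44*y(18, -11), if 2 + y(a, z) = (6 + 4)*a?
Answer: 7832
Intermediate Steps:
y(a, z) = -2 + 10*a (y(a, z) = -2 + (6 + 4)*a = -2 + 10*a)
44*y(18, -11) = 44*(-2 + 10*18) = 44*(-2 + 180) = 44*178 = 7832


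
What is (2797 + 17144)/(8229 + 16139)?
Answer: 19941/24368 ≈ 0.81833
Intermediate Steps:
(2797 + 17144)/(8229 + 16139) = 19941/24368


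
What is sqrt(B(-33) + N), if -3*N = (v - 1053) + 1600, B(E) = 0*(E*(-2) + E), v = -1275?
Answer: 2*sqrt(546)/3 ≈ 15.578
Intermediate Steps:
B(E) = 0 (B(E) = 0*(-2*E + E) = 0*(-E) = 0)
N = 728/3 (N = -((-1275 - 1053) + 1600)/3 = -(-2328 + 1600)/3 = -1/3*(-728) = 728/3 ≈ 242.67)
sqrt(B(-33) + N) = sqrt(0 + 728/3) = sqrt(728/3) = 2*sqrt(546)/3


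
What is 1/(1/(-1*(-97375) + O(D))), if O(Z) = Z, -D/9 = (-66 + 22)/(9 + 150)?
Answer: 5161007/53 ≈ 97378.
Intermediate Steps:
D = 132/53 (D = -9*(-66 + 22)/(9 + 150) = -(-396)/159 = -9*(-44/159) = 132/53 ≈ 2.4906)
1/(1/(-1*(-97375) + O(D))) = 1/(1/(-1*(-97375) + 132/53)) = 1/(1/(97375 + 132/53)) = 1/(1/(5161007/53)) = 1/(53/5161007) = 5161007/53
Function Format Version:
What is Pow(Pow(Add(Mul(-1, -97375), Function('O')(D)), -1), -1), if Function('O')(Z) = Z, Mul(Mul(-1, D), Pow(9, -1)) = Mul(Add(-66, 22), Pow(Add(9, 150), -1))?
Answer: Rational(5161007, 53) ≈ 97378.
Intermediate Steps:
D = Rational(132, 53) (D = Mul(-9, Mul(Add(-66, 22), Pow(Add(9, 150), -1))) = Mul(-9, Mul(-44, Pow(159, -1))) = Mul(-9, Mul(-44, Rational(1, 159))) = Mul(-9, Rational(-44, 159)) = Rational(132, 53) ≈ 2.4906)
Pow(Pow(Add(Mul(-1, -97375), Function('O')(D)), -1), -1) = Pow(Pow(Add(Mul(-1, -97375), Rational(132, 53)), -1), -1) = Pow(Pow(Add(97375, Rational(132, 53)), -1), -1) = Pow(Pow(Rational(5161007, 53), -1), -1) = Pow(Rational(53, 5161007), -1) = Rational(5161007, 53)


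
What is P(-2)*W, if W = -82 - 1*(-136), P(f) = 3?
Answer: 162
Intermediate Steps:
W = 54 (W = -82 + 136 = 54)
P(-2)*W = 3*54 = 162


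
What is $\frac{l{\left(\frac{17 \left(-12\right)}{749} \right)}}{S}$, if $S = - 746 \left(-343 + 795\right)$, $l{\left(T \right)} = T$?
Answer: $\frac{51}{63139202} \approx 8.0774 \cdot 10^{-7}$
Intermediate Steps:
$S = -337192$ ($S = \left(-746\right) 452 = -337192$)
$\frac{l{\left(\frac{17 \left(-12\right)}{749} \right)}}{S} = \frac{17 \left(-12\right) \frac{1}{749}}{-337192} = \left(-204\right) \frac{1}{749} \left(- \frac{1}{337192}\right) = \left(- \frac{204}{749}\right) \left(- \frac{1}{337192}\right) = \frac{51}{63139202}$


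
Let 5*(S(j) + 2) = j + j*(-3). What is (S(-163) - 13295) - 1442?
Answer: -73369/5 ≈ -14674.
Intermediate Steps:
S(j) = -2 - 2*j/5 (S(j) = -2 + (j + j*(-3))/5 = -2 + (j - 3*j)/5 = -2 + (-2*j)/5 = -2 - 2*j/5)
(S(-163) - 13295) - 1442 = ((-2 - ⅖*(-163)) - 13295) - 1442 = ((-2 + 326/5) - 13295) - 1442 = (316/5 - 13295) - 1442 = -66159/5 - 1442 = -73369/5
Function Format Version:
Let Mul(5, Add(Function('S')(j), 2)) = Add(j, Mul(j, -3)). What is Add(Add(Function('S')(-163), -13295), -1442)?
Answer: Rational(-73369, 5) ≈ -14674.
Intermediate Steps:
Function('S')(j) = Add(-2, Mul(Rational(-2, 5), j)) (Function('S')(j) = Add(-2, Mul(Rational(1, 5), Add(j, Mul(j, -3)))) = Add(-2, Mul(Rational(1, 5), Add(j, Mul(-3, j)))) = Add(-2, Mul(Rational(1, 5), Mul(-2, j))) = Add(-2, Mul(Rational(-2, 5), j)))
Add(Add(Function('S')(-163), -13295), -1442) = Add(Add(Add(-2, Mul(Rational(-2, 5), -163)), -13295), -1442) = Add(Add(Add(-2, Rational(326, 5)), -13295), -1442) = Add(Add(Rational(316, 5), -13295), -1442) = Add(Rational(-66159, 5), -1442) = Rational(-73369, 5)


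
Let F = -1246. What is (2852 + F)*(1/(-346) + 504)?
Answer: 140029549/173 ≈ 8.0942e+5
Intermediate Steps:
(2852 + F)*(1/(-346) + 504) = (2852 - 1246)*(1/(-346) + 504) = 1606*(-1/346 + 504) = 1606*(174383/346) = 140029549/173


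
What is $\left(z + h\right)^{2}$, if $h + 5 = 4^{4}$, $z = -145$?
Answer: $11236$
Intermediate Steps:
$h = 251$ ($h = -5 + 4^{4} = -5 + 256 = 251$)
$\left(z + h\right)^{2} = \left(-145 + 251\right)^{2} = 106^{2} = 11236$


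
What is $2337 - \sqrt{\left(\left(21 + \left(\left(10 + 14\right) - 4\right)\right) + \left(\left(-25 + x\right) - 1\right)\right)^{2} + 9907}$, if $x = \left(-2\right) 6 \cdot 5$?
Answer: $2337 - 2 \sqrt{2983} \approx 2227.8$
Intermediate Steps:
$x = -60$ ($x = \left(-12\right) 5 = -60$)
$2337 - \sqrt{\left(\left(21 + \left(\left(10 + 14\right) - 4\right)\right) + \left(\left(-25 + x\right) - 1\right)\right)^{2} + 9907} = 2337 - \sqrt{\left(\left(21 + \left(\left(10 + 14\right) - 4\right)\right) - 86\right)^{2} + 9907} = 2337 - \sqrt{\left(\left(21 + \left(24 - 4\right)\right) - 86\right)^{2} + 9907} = 2337 - \sqrt{\left(\left(21 + 20\right) - 86\right)^{2} + 9907} = 2337 - \sqrt{\left(41 - 86\right)^{2} + 9907} = 2337 - \sqrt{\left(-45\right)^{2} + 9907} = 2337 - \sqrt{2025 + 9907} = 2337 - \sqrt{11932} = 2337 - 2 \sqrt{2983}$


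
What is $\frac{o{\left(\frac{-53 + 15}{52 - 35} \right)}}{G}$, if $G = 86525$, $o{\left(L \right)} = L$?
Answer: $- \frac{38}{1470925} \approx -2.5834 \cdot 10^{-5}$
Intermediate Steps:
$\frac{o{\left(\frac{-53 + 15}{52 - 35} \right)}}{G} = \frac{\left(-53 + 15\right) \frac{1}{52 - 35}}{86525} = - \frac{38}{17} \cdot \frac{1}{86525} = \left(-38\right) \frac{1}{17} \cdot \frac{1}{86525} = \left(- \frac{38}{17}\right) \frac{1}{86525} = - \frac{38}{1470925}$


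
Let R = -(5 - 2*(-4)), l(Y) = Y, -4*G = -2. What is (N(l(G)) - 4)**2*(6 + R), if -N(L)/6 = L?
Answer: -343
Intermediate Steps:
G = 1/2 (G = -1/4*(-2) = 1/2 ≈ 0.50000)
N(L) = -6*L
R = -13 (R = -(5 + 8) = -1*13 = -13)
(N(l(G)) - 4)**2*(6 + R) = (-6*1/2 - 4)**2*(6 - 13) = (-3 - 4)**2*(-7) = (-7)**2*(-7) = 49*(-7) = -343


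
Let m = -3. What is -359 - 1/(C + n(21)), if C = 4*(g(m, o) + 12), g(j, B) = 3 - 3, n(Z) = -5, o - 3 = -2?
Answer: -15438/43 ≈ -359.02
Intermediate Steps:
o = 1 (o = 3 - 2 = 1)
g(j, B) = 0
C = 48 (C = 4*(0 + 12) = 4*12 = 48)
-359 - 1/(C + n(21)) = -359 - 1/(48 - 5) = -359 - 1/43 = -15438/43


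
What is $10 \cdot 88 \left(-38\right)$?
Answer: $-33440$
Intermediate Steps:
$10 \cdot 88 \left(-38\right) = 880 \left(-38\right) = -33440$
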